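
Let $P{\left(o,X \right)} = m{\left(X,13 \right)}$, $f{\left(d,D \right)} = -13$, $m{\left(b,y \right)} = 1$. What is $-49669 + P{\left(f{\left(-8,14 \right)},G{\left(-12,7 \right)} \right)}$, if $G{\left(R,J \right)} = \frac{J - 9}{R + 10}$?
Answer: $-49668$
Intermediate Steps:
$G{\left(R,J \right)} = \frac{-9 + J}{10 + R}$
$P{\left(o,X \right)} = 1$
$-49669 + P{\left(f{\left(-8,14 \right)},G{\left(-12,7 \right)} \right)} = -49669 + 1 = -49668$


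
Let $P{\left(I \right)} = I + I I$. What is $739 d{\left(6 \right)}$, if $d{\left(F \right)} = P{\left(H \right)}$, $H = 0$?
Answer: $0$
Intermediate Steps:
$P{\left(I \right)} = I + I^{2}$
$d{\left(F \right)} = 0$ ($d{\left(F \right)} = 0 \left(1 + 0\right) = 0 \cdot 1 = 0$)
$739 d{\left(6 \right)} = 739 \cdot 0 = 0$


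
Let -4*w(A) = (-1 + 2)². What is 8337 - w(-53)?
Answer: 33349/4 ≈ 8337.3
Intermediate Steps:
w(A) = -¼ (w(A) = -(-1 + 2)²/4 = -¼*1² = -¼*1 = -¼)
8337 - w(-53) = 8337 - 1*(-¼) = 8337 + ¼ = 33349/4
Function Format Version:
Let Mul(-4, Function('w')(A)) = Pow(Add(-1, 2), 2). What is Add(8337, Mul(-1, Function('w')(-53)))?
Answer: Rational(33349, 4) ≈ 8337.3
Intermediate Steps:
Function('w')(A) = Rational(-1, 4) (Function('w')(A) = Mul(Rational(-1, 4), Pow(Add(-1, 2), 2)) = Mul(Rational(-1, 4), Pow(1, 2)) = Mul(Rational(-1, 4), 1) = Rational(-1, 4))
Add(8337, Mul(-1, Function('w')(-53))) = Add(8337, Mul(-1, Rational(-1, 4))) = Add(8337, Rational(1, 4)) = Rational(33349, 4)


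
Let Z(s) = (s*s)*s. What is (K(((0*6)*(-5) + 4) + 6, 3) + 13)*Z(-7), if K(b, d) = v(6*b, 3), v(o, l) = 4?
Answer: -5831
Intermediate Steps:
K(b, d) = 4
Z(s) = s**3 (Z(s) = s**2*s = s**3)
(K(((0*6)*(-5) + 4) + 6, 3) + 13)*Z(-7) = (4 + 13)*(-7)**3 = 17*(-343) = -5831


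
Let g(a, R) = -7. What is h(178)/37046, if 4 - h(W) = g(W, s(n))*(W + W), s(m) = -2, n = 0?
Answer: 1248/18523 ≈ 0.067376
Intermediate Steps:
h(W) = 4 + 14*W (h(W) = 4 - (-7)*(W + W) = 4 - (-7)*2*W = 4 - (-14)*W = 4 + 14*W)
h(178)/37046 = (4 + 14*178)/37046 = (4 + 2492)*(1/37046) = 2496*(1/37046) = 1248/18523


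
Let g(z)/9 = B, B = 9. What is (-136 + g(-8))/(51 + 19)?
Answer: -11/14 ≈ -0.78571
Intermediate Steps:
g(z) = 81 (g(z) = 9*9 = 81)
(-136 + g(-8))/(51 + 19) = (-136 + 81)/(51 + 19) = -55/70 = (1/70)*(-55) = -11/14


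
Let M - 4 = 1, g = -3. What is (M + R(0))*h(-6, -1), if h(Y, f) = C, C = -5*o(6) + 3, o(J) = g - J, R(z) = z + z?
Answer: 240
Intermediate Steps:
R(z) = 2*z
o(J) = -3 - J
M = 5 (M = 4 + 1 = 5)
C = 48 (C = -5*(-3 - 1*6) + 3 = -5*(-3 - 6) + 3 = -5*(-9) + 3 = 45 + 3 = 48)
h(Y, f) = 48
(M + R(0))*h(-6, -1) = (5 + 2*0)*48 = (5 + 0)*48 = 5*48 = 240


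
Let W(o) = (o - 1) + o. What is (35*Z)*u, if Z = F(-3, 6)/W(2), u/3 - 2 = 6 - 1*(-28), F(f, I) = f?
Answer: -3780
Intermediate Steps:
W(o) = -1 + 2*o (W(o) = (-1 + o) + o = -1 + 2*o)
u = 108 (u = 6 + 3*(6 - 1*(-28)) = 6 + 3*(6 + 28) = 6 + 3*34 = 6 + 102 = 108)
Z = -1 (Z = -3/(-1 + 2*2) = -3/(-1 + 4) = -3/3 = -3*⅓ = -1)
(35*Z)*u = (35*(-1))*108 = -35*108 = -3780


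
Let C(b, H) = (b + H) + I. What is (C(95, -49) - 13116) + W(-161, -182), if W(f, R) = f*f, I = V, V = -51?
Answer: 12800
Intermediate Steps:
I = -51
W(f, R) = f²
C(b, H) = -51 + H + b (C(b, H) = (b + H) - 51 = (H + b) - 51 = -51 + H + b)
(C(95, -49) - 13116) + W(-161, -182) = ((-51 - 49 + 95) - 13116) + (-161)² = (-5 - 13116) + 25921 = -13121 + 25921 = 12800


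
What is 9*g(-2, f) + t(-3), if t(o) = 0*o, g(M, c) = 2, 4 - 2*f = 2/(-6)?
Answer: 18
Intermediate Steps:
f = 13/6 (f = 2 - 1/(-6) = 2 - (-1)/6 = 2 - ½*(-⅓) = 2 + ⅙ = 13/6 ≈ 2.1667)
t(o) = 0
9*g(-2, f) + t(-3) = 9*2 + 0 = 18 + 0 = 18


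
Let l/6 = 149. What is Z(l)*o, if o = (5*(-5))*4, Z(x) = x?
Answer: -89400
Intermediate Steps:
l = 894 (l = 6*149 = 894)
o = -100 (o = -25*4 = -100)
Z(l)*o = 894*(-100) = -89400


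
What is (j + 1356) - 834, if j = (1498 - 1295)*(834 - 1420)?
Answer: -118436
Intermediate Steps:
j = -118958 (j = 203*(-586) = -118958)
(j + 1356) - 834 = (-118958 + 1356) - 834 = -117602 - 834 = -118436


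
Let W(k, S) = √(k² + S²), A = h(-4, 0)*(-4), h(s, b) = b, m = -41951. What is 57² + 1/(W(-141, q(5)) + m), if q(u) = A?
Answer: 135840689/41810 ≈ 3249.0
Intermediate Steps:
A = 0 (A = 0*(-4) = 0)
q(u) = 0
W(k, S) = √(S² + k²)
57² + 1/(W(-141, q(5)) + m) = 57² + 1/(√(0² + (-141)²) - 41951) = 3249 + 1/(√(0 + 19881) - 41951) = 3249 + 1/(√19881 - 41951) = 3249 + 1/(141 - 41951) = 3249 + 1/(-41810) = 3249 - 1/41810 = 135840689/41810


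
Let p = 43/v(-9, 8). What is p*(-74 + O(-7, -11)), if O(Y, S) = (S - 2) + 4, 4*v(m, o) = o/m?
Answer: 32121/2 ≈ 16061.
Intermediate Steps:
v(m, o) = o/(4*m) (v(m, o) = (o/m)/4 = o/(4*m))
p = -387/2 (p = 43/(((1/4)*8/(-9))) = 43/(((1/4)*8*(-1/9))) = 43/(-2/9) = 43*(-9/2) = -387/2 ≈ -193.50)
O(Y, S) = 2 + S (O(Y, S) = (-2 + S) + 4 = 2 + S)
p*(-74 + O(-7, -11)) = -387*(-74 + (2 - 11))/2 = -387*(-74 - 9)/2 = -387/2*(-83) = 32121/2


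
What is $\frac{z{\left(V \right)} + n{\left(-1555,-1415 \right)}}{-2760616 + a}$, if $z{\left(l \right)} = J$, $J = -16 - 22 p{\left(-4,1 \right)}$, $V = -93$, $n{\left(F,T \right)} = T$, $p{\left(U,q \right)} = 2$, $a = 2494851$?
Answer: $\frac{295}{53153} \approx 0.00555$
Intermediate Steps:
$J = -60$ ($J = -16 - 44 = -60$)
$z{\left(l \right)} = -60$
$\frac{z{\left(V \right)} + n{\left(-1555,-1415 \right)}}{-2760616 + a} = \frac{-60 - 1415}{-2760616 + 2494851} = - \frac{1475}{-265765} = \left(-1475\right) \left(- \frac{1}{265765}\right) = \frac{295}{53153}$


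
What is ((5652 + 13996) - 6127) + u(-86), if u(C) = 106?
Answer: 13627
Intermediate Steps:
((5652 + 13996) - 6127) + u(-86) = ((5652 + 13996) - 6127) + 106 = (19648 - 6127) + 106 = 13521 + 106 = 13627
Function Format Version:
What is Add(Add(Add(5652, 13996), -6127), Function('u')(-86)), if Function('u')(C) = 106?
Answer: 13627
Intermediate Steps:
Add(Add(Add(5652, 13996), -6127), Function('u')(-86)) = Add(Add(Add(5652, 13996), -6127), 106) = Add(Add(19648, -6127), 106) = Add(13521, 106) = 13627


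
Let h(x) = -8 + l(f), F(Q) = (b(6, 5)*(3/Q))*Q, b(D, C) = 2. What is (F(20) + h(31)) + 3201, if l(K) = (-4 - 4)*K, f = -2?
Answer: 3215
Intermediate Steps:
F(Q) = 6 (F(Q) = (2*(3/Q))*Q = (6/Q)*Q = 6)
l(K) = -8*K
h(x) = 8 (h(x) = -8 - 8*(-2) = -8 + 16 = 8)
(F(20) + h(31)) + 3201 = (6 + 8) + 3201 = 14 + 3201 = 3215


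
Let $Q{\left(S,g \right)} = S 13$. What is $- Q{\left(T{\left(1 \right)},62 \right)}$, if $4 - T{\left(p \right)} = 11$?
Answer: $91$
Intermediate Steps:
$T{\left(p \right)} = -7$ ($T{\left(p \right)} = 4 - 11 = -7$)
$Q{\left(S,g \right)} = 13 S$
$- Q{\left(T{\left(1 \right)},62 \right)} = - 13 \left(-7\right) = \left(-1\right) \left(-91\right) = 91$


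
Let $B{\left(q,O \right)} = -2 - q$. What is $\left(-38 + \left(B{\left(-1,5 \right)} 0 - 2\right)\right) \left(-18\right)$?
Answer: $720$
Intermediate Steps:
$\left(-38 + \left(B{\left(-1,5 \right)} 0 - 2\right)\right) \left(-18\right) = \left(-38 - \left(2 - \left(-2 - -1\right) 0\right)\right) \left(-18\right) = \left(-38 - \left(2 - \left(-2 + 1\right) 0\right)\right) \left(-18\right) = \left(-38 - 2\right) \left(-18\right) = \left(-40\right) \left(-18\right) = 720$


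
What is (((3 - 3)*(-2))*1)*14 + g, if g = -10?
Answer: -10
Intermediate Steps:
(((3 - 3)*(-2))*1)*14 + g = (((3 - 3)*(-2))*1)*14 - 10 = ((0*(-2))*1)*14 - 10 = (0*1)*14 - 10 = 0*14 - 10 = 0 - 10 = -10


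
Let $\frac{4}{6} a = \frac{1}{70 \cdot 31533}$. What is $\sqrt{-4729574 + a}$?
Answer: $\frac{i \sqrt{2560390323124656715}}{735770} \approx 2174.8 i$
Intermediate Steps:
$a = \frac{1}{1471540}$ ($a = \frac{3}{2 \cdot 70 \cdot 31533} = \frac{3}{2 \cdot 2207310} = \frac{3}{2} \cdot \frac{1}{2207310} = \frac{1}{1471540} \approx 6.7956 \cdot 10^{-7}$)
$\sqrt{-4729574 + a} = \sqrt{-4729574 + \frac{1}{1471540}} = \sqrt{- \frac{6959757323959}{1471540}} = \frac{i \sqrt{2560390323124656715}}{735770}$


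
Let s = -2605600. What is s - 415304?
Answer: -3020904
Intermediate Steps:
s - 415304 = -2605600 - 415304 = -3020904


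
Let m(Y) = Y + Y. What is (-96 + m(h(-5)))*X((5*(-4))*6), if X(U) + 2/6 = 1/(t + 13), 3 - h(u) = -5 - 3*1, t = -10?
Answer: 0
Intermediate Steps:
h(u) = 11 (h(u) = 3 - (-5 - 3*1) = 3 - (-5 - 3) = 3 - 1*(-8) = 3 + 8 = 11)
X(U) = 0 (X(U) = -1/3 + 1/(-10 + 13) = -1/3 + 1/3 = 0)
m(Y) = 2*Y
(-96 + m(h(-5)))*X((5*(-4))*6) = (-96 + 2*11)*0 = (-96 + 22)*0 = -74*0 = 0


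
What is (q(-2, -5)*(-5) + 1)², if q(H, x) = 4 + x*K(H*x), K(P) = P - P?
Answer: 361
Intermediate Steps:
K(P) = 0
q(H, x) = 4 (q(H, x) = 4 + x*0 = 4 + 0 = 4)
(q(-2, -5)*(-5) + 1)² = (4*(-5) + 1)² = (-20 + 1)² = (-19)² = 361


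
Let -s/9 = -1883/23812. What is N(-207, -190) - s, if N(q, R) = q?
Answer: -4946031/23812 ≈ -207.71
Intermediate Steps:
s = 16947/23812 (s = -(-16947)/23812 = -9*(-1883/23812) = 16947/23812 ≈ 0.71170)
N(-207, -190) - s = -207 - 1*16947/23812 = -207 - 16947/23812 = -4946031/23812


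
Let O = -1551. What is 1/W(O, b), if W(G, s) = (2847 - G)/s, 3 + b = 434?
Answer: 431/4398 ≈ 0.097999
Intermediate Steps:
b = 431 (b = -3 + 434 = 431)
W(G, s) = (2847 - G)/s
1/W(O, b) = 1/((2847 - 1*(-1551))/431) = 1/((2847 + 1551)/431) = 1/((1/431)*4398) = 1/(4398/431) = 431/4398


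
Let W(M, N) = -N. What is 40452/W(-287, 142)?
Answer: -20226/71 ≈ -284.87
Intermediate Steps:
40452/W(-287, 142) = 40452/((-1*142)) = 40452/(-142) = 40452*(-1/142) = -20226/71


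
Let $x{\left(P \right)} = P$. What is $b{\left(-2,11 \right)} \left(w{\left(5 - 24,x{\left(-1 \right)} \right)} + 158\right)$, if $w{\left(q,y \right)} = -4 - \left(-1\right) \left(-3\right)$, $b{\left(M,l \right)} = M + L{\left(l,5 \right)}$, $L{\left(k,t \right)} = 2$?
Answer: $0$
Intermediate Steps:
$b{\left(M,l \right)} = 2 + M$ ($b{\left(M,l \right)} = M + 2 = 2 + M$)
$w{\left(q,y \right)} = -7$ ($w{\left(q,y \right)} = -4 - 3 = -7$)
$b{\left(-2,11 \right)} \left(w{\left(5 - 24,x{\left(-1 \right)} \right)} + 158\right) = \left(2 - 2\right) \left(-7 + 158\right) = 0 \cdot 151 = 0$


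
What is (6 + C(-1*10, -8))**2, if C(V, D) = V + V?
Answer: 196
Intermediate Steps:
C(V, D) = 2*V
(6 + C(-1*10, -8))**2 = (6 + 2*(-1*10))**2 = (6 + 2*(-10))**2 = (6 - 20)**2 = (-14)**2 = 196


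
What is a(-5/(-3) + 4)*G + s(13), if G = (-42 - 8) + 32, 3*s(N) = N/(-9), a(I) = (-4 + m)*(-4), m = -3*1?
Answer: -13621/27 ≈ -504.48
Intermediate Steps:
m = -3
a(I) = 28 (a(I) = (-4 - 3)*(-4) = -7*(-4) = 28)
s(N) = -N/27 (s(N) = (N/(-9))/3 = (N*(-⅑))/3 = (-N/9)/3 = -N/27)
G = -18 (G = -50 + 32 = -18)
a(-5/(-3) + 4)*G + s(13) = 28*(-18) - 1/27*13 = -504 - 13/27 = -13621/27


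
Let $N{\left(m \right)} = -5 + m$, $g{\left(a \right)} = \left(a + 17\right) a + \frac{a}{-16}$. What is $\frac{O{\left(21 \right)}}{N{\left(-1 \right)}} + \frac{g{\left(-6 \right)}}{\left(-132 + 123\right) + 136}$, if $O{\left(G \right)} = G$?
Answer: $- \frac{4081}{1016} \approx -4.0167$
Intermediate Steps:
$g{\left(a \right)} = - \frac{a}{16} + a \left(17 + a\right)$ ($g{\left(a \right)} = \left(17 + a\right) a + a \left(- \frac{1}{16}\right) = a \left(17 + a\right) - \frac{a}{16} = - \frac{a}{16} + a \left(17 + a\right)$)
$\frac{O{\left(21 \right)}}{N{\left(-1 \right)}} + \frac{g{\left(-6 \right)}}{\left(-132 + 123\right) + 136} = \frac{21}{-5 - 1} + \frac{\frac{1}{16} \left(-6\right) \left(271 + 16 \left(-6\right)\right)}{\left(-132 + 123\right) + 136} = \frac{21}{-6} + \frac{\frac{1}{16} \left(-6\right) \left(271 - 96\right)}{-9 + 136} = 21 \left(- \frac{1}{6}\right) + \frac{\frac{1}{16} \left(-6\right) 175}{127} = - \frac{7}{2} - \frac{525}{1016} = - \frac{4081}{1016}$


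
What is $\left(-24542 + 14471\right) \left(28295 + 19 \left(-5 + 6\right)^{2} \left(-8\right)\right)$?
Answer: $-283428153$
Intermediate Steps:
$\left(-24542 + 14471\right) \left(28295 + 19 \left(-5 + 6\right)^{2} \left(-8\right)\right) = - 10071 \left(28295 + 19 \cdot 1^{2} \left(-8\right)\right) = - 10071 \left(28295 + 19 \cdot 1 \left(-8\right)\right) = - 10071 \left(28295 + 19 \left(-8\right)\right) = - 10071 \left(28295 - 152\right) = \left(-10071\right) 28143 = -283428153$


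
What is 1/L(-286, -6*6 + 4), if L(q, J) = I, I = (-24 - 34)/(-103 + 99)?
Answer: 2/29 ≈ 0.068966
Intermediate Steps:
I = 29/2 (I = -58/(-4) = -58*(-¼) = 29/2 ≈ 14.500)
L(q, J) = 29/2
1/L(-286, -6*6 + 4) = 1/(29/2) = 2/29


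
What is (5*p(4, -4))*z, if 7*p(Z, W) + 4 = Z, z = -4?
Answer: 0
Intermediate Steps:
p(Z, W) = -4/7 + Z/7
(5*p(4, -4))*z = (5*(-4/7 + (⅐)*4))*(-4) = (5*(-4/7 + 4/7))*(-4) = (5*0)*(-4) = 0*(-4) = 0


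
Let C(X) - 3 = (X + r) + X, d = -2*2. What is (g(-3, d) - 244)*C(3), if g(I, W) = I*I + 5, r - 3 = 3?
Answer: -3450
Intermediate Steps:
r = 6 (r = 3 + 3 = 6)
d = -4
C(X) = 9 + 2*X (C(X) = 3 + ((X + 6) + X) = 3 + ((6 + X) + X) = 3 + (6 + 2*X) = 9 + 2*X)
g(I, W) = 5 + I² (g(I, W) = I² + 5 = 5 + I²)
(g(-3, d) - 244)*C(3) = ((5 + (-3)²) - 244)*(9 + 2*3) = ((5 + 9) - 244)*(9 + 6) = (14 - 244)*15 = -230*15 = -3450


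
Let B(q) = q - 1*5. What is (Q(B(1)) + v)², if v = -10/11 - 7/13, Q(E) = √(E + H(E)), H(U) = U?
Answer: (207 - 286*I*√2)²/20449 ≈ -5.9046 - 8.1886*I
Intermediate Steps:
B(q) = -5 + q (B(q) = q - 5 = -5 + q)
Q(E) = √2*√E (Q(E) = √(E + E) = √(2*E) = √2*√E)
v = -207/143 (v = -10*1/11 - 7*1/13 = -10/11 - 7/13 = -207/143 ≈ -1.4476)
(Q(B(1)) + v)² = (√2*√(-5 + 1) - 207/143)² = (√2*√(-4) - 207/143)² = (√2*(2*I) - 207/143)² = (2*I*√2 - 207/143)² = (-207/143 + 2*I*√2)²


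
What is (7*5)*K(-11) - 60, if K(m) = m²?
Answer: 4175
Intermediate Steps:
(7*5)*K(-11) - 60 = (7*5)*(-11)² - 60 = 35*121 - 60 = 4235 - 60 = 4175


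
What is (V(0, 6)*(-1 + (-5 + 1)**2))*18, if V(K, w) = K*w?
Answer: 0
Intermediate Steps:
(V(0, 6)*(-1 + (-5 + 1)**2))*18 = ((0*6)*(-1 + (-5 + 1)**2))*18 = (0*(-1 + (-4)**2))*18 = (0*(-1 + 16))*18 = (0*15)*18 = 0*18 = 0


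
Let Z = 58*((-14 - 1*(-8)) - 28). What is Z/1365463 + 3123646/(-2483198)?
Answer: -2135059952277/1695357495337 ≈ -1.2594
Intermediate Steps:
Z = -1972 (Z = 58*((-14 + 8) - 28) = 58*(-6 - 28) = 58*(-34) = -1972)
Z/1365463 + 3123646/(-2483198) = -1972/1365463 + 3123646/(-2483198) = -1972*1/1365463 + 3123646*(-1/2483198) = -1972/1365463 - 1561823/1241599 = -2135059952277/1695357495337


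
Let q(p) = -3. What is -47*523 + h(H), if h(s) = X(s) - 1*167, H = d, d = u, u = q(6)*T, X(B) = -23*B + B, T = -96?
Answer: -31084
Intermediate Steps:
X(B) = -22*B
u = 288 (u = -3*(-96) = 288)
d = 288
H = 288
h(s) = -167 - 22*s (h(s) = -22*s - 1*167 = -22*s - 167 = -167 - 22*s)
-47*523 + h(H) = -47*523 + (-167 - 22*288) = -24581 + (-167 - 6336) = -24581 - 6503 = -31084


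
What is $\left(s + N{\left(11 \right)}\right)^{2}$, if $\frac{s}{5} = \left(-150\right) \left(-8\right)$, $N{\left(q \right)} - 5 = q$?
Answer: $36192256$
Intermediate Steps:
$N{\left(q \right)} = 5 + q$
$s = 6000$ ($s = 5 \left(\left(-150\right) \left(-8\right)\right) = 5 \cdot 1200 = 6000$)
$\left(s + N{\left(11 \right)}\right)^{2} = \left(6000 + \left(5 + 11\right)\right)^{2} = \left(6000 + 16\right)^{2} = 6016^{2} = 36192256$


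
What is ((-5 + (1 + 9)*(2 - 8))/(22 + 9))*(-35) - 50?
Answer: 725/31 ≈ 23.387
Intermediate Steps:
((-5 + (1 + 9)*(2 - 8))/(22 + 9))*(-35) - 50 = ((-5 + 10*(-6))/31)*(-35) - 50 = ((-5 - 60)*(1/31))*(-35) - 50 = -65*1/31*(-35) - 50 = -65/31*(-35) - 50 = 2275/31 - 50 = 725/31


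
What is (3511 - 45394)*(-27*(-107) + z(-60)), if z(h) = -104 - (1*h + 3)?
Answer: -119031486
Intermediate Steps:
z(h) = -107 - h (z(h) = -104 - (h + 3) = -104 - (3 + h) = -104 + (-3 - h) = -107 - h)
(3511 - 45394)*(-27*(-107) + z(-60)) = (3511 - 45394)*(-27*(-107) + (-107 - 1*(-60))) = -41883*(2889 + (-107 + 60)) = -41883*(2889 - 47) = -41883*2842 = -119031486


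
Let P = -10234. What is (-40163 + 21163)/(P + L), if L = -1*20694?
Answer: 2375/3866 ≈ 0.61433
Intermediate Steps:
L = -20694
(-40163 + 21163)/(P + L) = (-40163 + 21163)/(-10234 - 20694) = -19000/(-30928) = -19000*(-1/30928) = 2375/3866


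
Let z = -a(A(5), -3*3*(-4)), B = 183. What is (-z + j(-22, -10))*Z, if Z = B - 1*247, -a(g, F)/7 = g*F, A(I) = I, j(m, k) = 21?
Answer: 79296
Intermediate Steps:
a(g, F) = -7*F*g (a(g, F) = -7*g*F = -7*F*g)
z = 1260 (z = -(-7)*-3*3*(-4)*5 = -(-7)*(-9*(-4))*5 = -(-7)*36*5 = -1*(-1260) = 1260)
Z = -64 (Z = 183 - 1*247 = 183 - 247 = -64)
(-z + j(-22, -10))*Z = (-1*1260 + 21)*(-64) = (-1260 + 21)*(-64) = -1239*(-64) = 79296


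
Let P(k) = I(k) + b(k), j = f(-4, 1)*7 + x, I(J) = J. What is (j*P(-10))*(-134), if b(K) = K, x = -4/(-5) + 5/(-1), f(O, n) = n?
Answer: 7504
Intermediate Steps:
x = -21/5 (x = -4*(-⅕) + 5*(-1) = ⅘ - 5 = -21/5 ≈ -4.2000)
j = 14/5 (j = 1*7 - 21/5 = 7 - 21/5 = 14/5 ≈ 2.8000)
P(k) = 2*k (P(k) = k + k = 2*k)
(j*P(-10))*(-134) = (14*(2*(-10))/5)*(-134) = ((14/5)*(-20))*(-134) = -56*(-134) = 7504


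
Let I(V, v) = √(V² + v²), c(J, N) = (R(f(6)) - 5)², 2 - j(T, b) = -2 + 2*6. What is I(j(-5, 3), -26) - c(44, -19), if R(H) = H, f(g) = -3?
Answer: -64 + 2*√185 ≈ -36.797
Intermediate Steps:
j(T, b) = -8 (j(T, b) = 2 - (-2 + 2*6) = 2 - (-2 + 12) = 2 - 1*10 = 2 - 10 = -8)
c(J, N) = 64 (c(J, N) = (-3 - 5)² = (-8)² = 64)
I(j(-5, 3), -26) - c(44, -19) = √((-8)² + (-26)²) - 1*64 = √(64 + 676) - 64 = √740 - 64 = 2*√185 - 64 = -64 + 2*√185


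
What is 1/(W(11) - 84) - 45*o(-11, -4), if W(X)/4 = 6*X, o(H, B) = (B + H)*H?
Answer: -1336499/180 ≈ -7425.0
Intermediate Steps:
o(H, B) = H*(B + H)
W(X) = 24*X (W(X) = 4*(6*X) = 24*X)
1/(W(11) - 84) - 45*o(-11, -4) = 1/(24*11 - 84) - (-495)*(-4 - 11) = 1/(264 - 84) - (-495)*(-15) = 1/180 - 45*165 = 1/180 - 7425 = -1336499/180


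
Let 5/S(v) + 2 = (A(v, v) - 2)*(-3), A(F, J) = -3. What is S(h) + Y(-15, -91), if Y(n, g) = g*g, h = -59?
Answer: 107658/13 ≈ 8281.4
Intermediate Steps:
Y(n, g) = g²
S(v) = 5/13 (S(v) = 5/(-2 + (-3 - 2)*(-3)) = 5/(-2 - 5*(-3)) = 5/(-2 + 15) = 5/13)
S(h) + Y(-15, -91) = 5/13 + (-91)² = 5/13 + 8281 = 107658/13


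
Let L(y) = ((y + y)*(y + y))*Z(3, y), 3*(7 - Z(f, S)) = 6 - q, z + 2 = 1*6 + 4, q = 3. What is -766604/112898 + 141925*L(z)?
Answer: 12305700979898/56449 ≈ 2.1800e+8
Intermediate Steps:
z = 8 (z = -2 + (1*6 + 4) = -2 + (6 + 4) = -2 + 10 = 8)
Z(f, S) = 6 (Z(f, S) = 7 - (6 - 1*3)/3 = 7 - (6 - 3)/3 = 7 - ⅓*3 = 7 - 1 = 6)
L(y) = 24*y² (L(y) = ((y + y)*(y + y))*6 = ((2*y)*(2*y))*6 = (4*y²)*6 = 24*y²)
-766604/112898 + 141925*L(z) = -766604/112898 + 141925*(24*8²) = -766604*1/112898 + 141925*(24*64) = -383302/56449 + 141925*1536 = -383302/56449 + 217996800 = 12305700979898/56449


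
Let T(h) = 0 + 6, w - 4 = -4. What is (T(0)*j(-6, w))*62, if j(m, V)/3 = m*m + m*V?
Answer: 40176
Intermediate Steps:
w = 0 (w = 4 - 4 = 0)
j(m, V) = 3*m² + 3*V*m (j(m, V) = 3*(m*m + m*V) = 3*(m² + V*m) = 3*m² + 3*V*m)
T(h) = 6
(T(0)*j(-6, w))*62 = (6*(3*(-6)*(0 - 6)))*62 = (6*(3*(-6)*(-6)))*62 = (6*108)*62 = 648*62 = 40176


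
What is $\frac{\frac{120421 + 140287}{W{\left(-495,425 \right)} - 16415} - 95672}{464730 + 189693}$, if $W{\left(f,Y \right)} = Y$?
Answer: $- \frac{765027994}{5232111885} \approx -0.14622$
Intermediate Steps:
$\frac{\frac{120421 + 140287}{W{\left(-495,425 \right)} - 16415} - 95672}{464730 + 189693} = \frac{\frac{120421 + 140287}{425 - 16415} - 95672}{464730 + 189693} = \frac{\frac{260708}{-15990} - 95672}{654423} = \left(260708 \left(- \frac{1}{15990}\right) - 95672\right) \frac{1}{654423} = \left(- \frac{130354}{7995} - 95672\right) \frac{1}{654423} = \left(- \frac{765027994}{7995}\right) \frac{1}{654423} = - \frac{765027994}{5232111885}$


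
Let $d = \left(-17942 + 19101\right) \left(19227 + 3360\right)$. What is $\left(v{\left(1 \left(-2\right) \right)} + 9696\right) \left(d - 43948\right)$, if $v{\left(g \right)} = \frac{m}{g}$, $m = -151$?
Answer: $\frac{510744286055}{2} \approx 2.5537 \cdot 10^{11}$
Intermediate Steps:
$d = 26178333$ ($d = 1159 \cdot 22587 = 26178333$)
$v{\left(g \right)} = - \frac{151}{g}$
$\left(v{\left(1 \left(-2\right) \right)} + 9696\right) \left(d - 43948\right) = \left(- \frac{151}{1 \left(-2\right)} + 9696\right) \left(26178333 - 43948\right) = \left(- \frac{151}{-2} + 9696\right) \left(26178333 - 43948\right) = \left(\left(-151\right) \left(- \frac{1}{2}\right) + 9696\right) 26134385 = \left(\frac{151}{2} + 9696\right) 26134385 = \frac{19543}{2} \cdot 26134385 = \frac{510744286055}{2}$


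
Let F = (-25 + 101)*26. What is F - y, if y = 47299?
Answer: -45323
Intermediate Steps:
F = 1976 (F = 76*26 = 1976)
F - y = 1976 - 1*47299 = 1976 - 47299 = -45323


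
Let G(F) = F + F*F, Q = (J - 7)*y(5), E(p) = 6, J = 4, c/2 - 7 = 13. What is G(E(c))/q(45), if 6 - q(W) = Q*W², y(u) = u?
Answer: 14/10127 ≈ 0.0013824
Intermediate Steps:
c = 40 (c = 14 + 2*13 = 14 + 26 = 40)
Q = -15 (Q = (4 - 7)*5 = -3*5 = -15)
G(F) = F + F²
q(W) = 6 + 15*W² (q(W) = 6 - (-15)*W² = 6 + 15*W²)
G(E(c))/q(45) = (6*(1 + 6))/(6 + 15*45²) = (6*7)/(6 + 15*2025) = 42/(6 + 30375) = 42/30381 = 42*(1/30381) = 14/10127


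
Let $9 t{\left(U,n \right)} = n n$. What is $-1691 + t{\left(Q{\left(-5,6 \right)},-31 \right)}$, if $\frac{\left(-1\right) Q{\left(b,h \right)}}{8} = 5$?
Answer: $- \frac{14258}{9} \approx -1584.2$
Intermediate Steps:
$Q{\left(b,h \right)} = -40$ ($Q{\left(b,h \right)} = \left(-8\right) 5 = -40$)
$t{\left(U,n \right)} = \frac{n^{2}}{9}$ ($t{\left(U,n \right)} = \frac{n n}{9} = \frac{n^{2}}{9}$)
$-1691 + t{\left(Q{\left(-5,6 \right)},-31 \right)} = -1691 + \frac{\left(-31\right)^{2}}{9} = -1691 + \frac{1}{9} \cdot 961 = -1691 + \frac{961}{9} = - \frac{14258}{9}$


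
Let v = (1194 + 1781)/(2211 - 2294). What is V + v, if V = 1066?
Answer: 85503/83 ≈ 1030.2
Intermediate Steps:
v = -2975/83 (v = 2975/(-83) = 2975*(-1/83) = -2975/83 ≈ -35.843)
V + v = 1066 - 2975/83 = 85503/83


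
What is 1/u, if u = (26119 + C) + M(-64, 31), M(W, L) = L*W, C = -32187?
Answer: -1/8052 ≈ -0.00012419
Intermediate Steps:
u = -8052 (u = (26119 - 32187) + 31*(-64) = -6068 - 1984 = -8052)
1/u = 1/(-8052) = -1/8052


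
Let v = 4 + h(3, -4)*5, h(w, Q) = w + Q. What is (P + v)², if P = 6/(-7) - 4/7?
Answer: 289/49 ≈ 5.8980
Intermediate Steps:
h(w, Q) = Q + w
P = -10/7 (P = 6*(-⅐) - 4*⅐ = -6/7 - 4/7 = -10/7 ≈ -1.4286)
v = -1 (v = 4 + (-4 + 3)*5 = 4 - 1*5 = 4 - 5 = -1)
(P + v)² = (-10/7 - 1)² = (-17/7)² = 289/49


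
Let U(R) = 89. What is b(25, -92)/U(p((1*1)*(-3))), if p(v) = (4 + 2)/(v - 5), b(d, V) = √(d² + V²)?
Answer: √9089/89 ≈ 1.0712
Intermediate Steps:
b(d, V) = √(V² + d²)
p(v) = 6/(-5 + v)
b(25, -92)/U(p((1*1)*(-3))) = √((-92)² + 25²)/89 = √(8464 + 625)*(1/89) = √9089*(1/89) = √9089/89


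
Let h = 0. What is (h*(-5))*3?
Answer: 0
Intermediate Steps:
(h*(-5))*3 = (0*(-5))*3 = 0*3 = 0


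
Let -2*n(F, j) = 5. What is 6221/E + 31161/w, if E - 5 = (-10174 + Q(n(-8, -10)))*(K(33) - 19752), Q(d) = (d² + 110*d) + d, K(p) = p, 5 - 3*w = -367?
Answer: 25672914023615/102161065316 ≈ 251.30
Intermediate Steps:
w = 124 (w = 5/3 - ⅓*(-367) = 5/3 + 367/3 = 124)
n(F, j) = -5/2 (n(F, j) = -½*5 = -5/2)
Q(d) = d² + 111*d
E = 823879559/4 (E = 5 + (-10174 - 5*(111 - 5/2)/2)*(33 - 19752) = 5 + (-10174 - 5/2*217/2)*(-19719) = 5 + (-10174 - 1085/4)*(-19719) = 5 - 41781/4*(-19719) = 5 + 823879539/4 = 823879559/4 ≈ 2.0597e+8)
6221/E + 31161/w = 6221/(823879559/4) + 31161/124 = 6221*(4/823879559) + 31161*(1/124) = 24884/823879559 + 31161/124 = 25672914023615/102161065316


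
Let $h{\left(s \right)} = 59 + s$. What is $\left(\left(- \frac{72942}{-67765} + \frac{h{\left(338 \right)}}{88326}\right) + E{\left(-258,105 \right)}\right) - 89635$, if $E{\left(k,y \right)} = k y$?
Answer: $- \frac{698640674919953}{5985411390} \approx -1.1672 \cdot 10^{5}$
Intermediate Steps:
$\left(\left(- \frac{72942}{-67765} + \frac{h{\left(338 \right)}}{88326}\right) + E{\left(-258,105 \right)}\right) - 89635 = \left(\left(- \frac{72942}{-67765} + \frac{59 + 338}{88326}\right) - 27090\right) - 89635 = \left(\left(\left(-72942\right) \left(- \frac{1}{67765}\right) + 397 \cdot \frac{1}{88326}\right) - 27090\right) - 89635 = \left(\left(\frac{72942}{67765} + \frac{397}{88326}\right) - 27090\right) - 89635 = \left(\frac{6469577797}{5985411390} - 27090\right) - 89635 = - \frac{162138324977303}{5985411390} - 89635 = - \frac{698640674919953}{5985411390}$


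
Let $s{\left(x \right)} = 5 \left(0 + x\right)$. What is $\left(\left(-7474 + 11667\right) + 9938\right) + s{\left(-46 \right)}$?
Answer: $13901$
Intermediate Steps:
$s{\left(x \right)} = 5 x$
$\left(\left(-7474 + 11667\right) + 9938\right) + s{\left(-46 \right)} = \left(\left(-7474 + 11667\right) + 9938\right) + 5 \left(-46\right) = \left(4193 + 9938\right) - 230 = 14131 - 230 = 13901$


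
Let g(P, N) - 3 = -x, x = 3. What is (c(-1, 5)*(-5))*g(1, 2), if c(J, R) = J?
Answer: 0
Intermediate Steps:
g(P, N) = 0 (g(P, N) = 3 - 1*3 = 3 - 3 = 0)
(c(-1, 5)*(-5))*g(1, 2) = -1*(-5)*0 = 5*0 = 0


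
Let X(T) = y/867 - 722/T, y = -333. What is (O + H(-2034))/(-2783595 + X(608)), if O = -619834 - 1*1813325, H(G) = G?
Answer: 11260332432/12871350547 ≈ 0.87484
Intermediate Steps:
X(T) = -111/289 - 722/T (X(T) = -333/867 - 722/T = -333*1/867 - 722/T = -111/289 - 722/T)
O = -2433159 (O = -619834 - 1813325 = -2433159)
(O + H(-2034))/(-2783595 + X(608)) = (-2433159 - 2034)/(-2783595 + (-111/289 - 722/608)) = -2435193/(-2783595 + (-111/289 - 722*1/608)) = -2435193/(-2783595 + (-111/289 - 19/16)) = -2435193/(-2783595 - 7267/4624) = -2435193/(-12871350547/4624) = -2435193*(-4624/12871350547) = 11260332432/12871350547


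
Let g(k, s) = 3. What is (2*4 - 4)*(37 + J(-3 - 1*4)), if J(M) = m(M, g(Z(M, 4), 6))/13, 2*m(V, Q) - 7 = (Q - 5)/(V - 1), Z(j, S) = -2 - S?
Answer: 3877/26 ≈ 149.12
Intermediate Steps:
m(V, Q) = 7/2 + (-5 + Q)/(2*(-1 + V)) (m(V, Q) = 7/2 + ((Q - 5)/(V - 1))/2 = 7/2 + ((-5 + Q)/(-1 + V))/2 = 7/2 + (-5 + Q)/(2*(-1 + V)))
J(M) = (-9 + 7*M)/(26*(-1 + M)) (J(M) = ((-12 + 3 + 7*M)/(2*(-1 + M)))/13 = ((-9 + 7*M)/(2*(-1 + M)))*(1/13) = (-9 + 7*M)/(26*(-1 + M)))
(2*4 - 4)*(37 + J(-3 - 1*4)) = (2*4 - 4)*(37 + (-9 + 7*(-3 - 1*4))/(26*(-1 + (-3 - 1*4)))) = (8 - 4)*(37 + (-9 + 7*(-3 - 4))/(26*(-1 + (-3 - 4)))) = 4*(37 + (-9 + 7*(-7))/(26*(-1 - 7))) = 4*(37 + (1/26)*(-9 - 49)/(-8)) = 4*(37 + (1/26)*(-⅛)*(-58)) = 4*(37 + 29/104) = 4*(3877/104) = 3877/26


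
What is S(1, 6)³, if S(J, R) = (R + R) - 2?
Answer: 1000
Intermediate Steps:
S(J, R) = -2 + 2*R (S(J, R) = 2*R - 2 = -2 + 2*R)
S(1, 6)³ = (-2 + 2*6)³ = (-2 + 12)³ = 10³ = 1000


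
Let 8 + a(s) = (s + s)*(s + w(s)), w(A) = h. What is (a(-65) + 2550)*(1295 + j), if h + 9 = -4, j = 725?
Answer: 25617640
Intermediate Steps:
h = -13 (h = -9 - 4 = -13)
w(A) = -13
a(s) = -8 + 2*s*(-13 + s) (a(s) = -8 + (s + s)*(s - 13) = -8 + (2*s)*(-13 + s) = -8 + 2*s*(-13 + s))
(a(-65) + 2550)*(1295 + j) = ((-8 - 26*(-65) + 2*(-65)²) + 2550)*(1295 + 725) = ((-8 + 1690 + 2*4225) + 2550)*2020 = ((-8 + 1690 + 8450) + 2550)*2020 = (10132 + 2550)*2020 = 12682*2020 = 25617640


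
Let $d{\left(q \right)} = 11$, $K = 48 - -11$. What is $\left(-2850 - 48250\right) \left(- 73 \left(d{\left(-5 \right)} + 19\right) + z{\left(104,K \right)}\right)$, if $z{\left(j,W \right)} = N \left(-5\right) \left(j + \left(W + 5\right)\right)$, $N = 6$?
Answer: $369453000$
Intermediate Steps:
$K = 59$ ($K = 48 + 11 = 59$)
$z{\left(j,W \right)} = -150 - 30 W - 30 j$ ($z{\left(j,W \right)} = 6 \left(-5\right) \left(j + \left(W + 5\right)\right) = - 30 \left(j + \left(5 + W\right)\right) = - 30 \left(5 + W + j\right) = -150 - 30 W - 30 j$)
$\left(-2850 - 48250\right) \left(- 73 \left(d{\left(-5 \right)} + 19\right) + z{\left(104,K \right)}\right) = \left(-2850 - 48250\right) \left(- 73 \left(11 + 19\right) - 5040\right) = - 51100 \left(\left(-73\right) 30 - 5040\right) = - 51100 \left(-2190 - 5040\right) = \left(-51100\right) \left(-7230\right) = 369453000$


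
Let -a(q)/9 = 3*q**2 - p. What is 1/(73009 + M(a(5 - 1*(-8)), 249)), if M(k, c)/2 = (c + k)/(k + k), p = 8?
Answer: 1497/109295887 ≈ 1.3697e-5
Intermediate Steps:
a(q) = 72 - 27*q**2 (a(q) = -9*(3*q**2 - 1*8) = -9*(3*q**2 - 8) = -9*(-8 + 3*q**2) = 72 - 27*q**2)
M(k, c) = (c + k)/k (M(k, c) = 2*((c + k)/(k + k)) = 2*((c + k)/((2*k))) = 2*((c + k)*(1/(2*k))) = 2*((c + k)/(2*k)) = (c + k)/k)
1/(73009 + M(a(5 - 1*(-8)), 249)) = 1/(73009 + (249 + (72 - 27*(5 - 1*(-8))**2))/(72 - 27*(5 - 1*(-8))**2)) = 1/(73009 + (249 + (72 - 27*(5 + 8)**2))/(72 - 27*(5 + 8)**2)) = 1/(73009 + (249 + (72 - 27*13**2))/(72 - 27*13**2)) = 1/(73009 + (249 + (72 - 27*169))/(72 - 27*169)) = 1/(73009 + (249 + (72 - 4563))/(72 - 4563)) = 1/(73009 + (249 - 4491)/(-4491)) = 1/(73009 - 1/4491*(-4242)) = 1/(73009 + 1414/1497) = 1/(109295887/1497) = 1497/109295887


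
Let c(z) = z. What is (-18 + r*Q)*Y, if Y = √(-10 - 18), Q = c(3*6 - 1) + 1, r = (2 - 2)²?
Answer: -36*I*√7 ≈ -95.247*I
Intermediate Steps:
r = 0 (r = 0² = 0)
Q = 18 (Q = (3*6 - 1) + 1 = (18 - 1) + 1 = 17 + 1 = 18)
Y = 2*I*√7 (Y = √(-28) = 2*I*√7 ≈ 5.2915*I)
(-18 + r*Q)*Y = (-18 + 0*18)*(2*I*√7) = (-18 + 0)*(2*I*√7) = -36*I*√7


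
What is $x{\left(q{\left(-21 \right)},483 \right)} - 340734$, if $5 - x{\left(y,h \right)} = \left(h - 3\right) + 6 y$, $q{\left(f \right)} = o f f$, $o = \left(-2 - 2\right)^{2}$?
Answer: $-383545$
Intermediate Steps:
$o = 16$ ($o = \left(-4\right)^{2} = 16$)
$q{\left(f \right)} = 16 f^{2}$ ($q{\left(f \right)} = 16 f f = 16 f^{2}$)
$x{\left(y,h \right)} = 8 - h - 6 y$ ($x{\left(y,h \right)} = 5 - \left(\left(h - 3\right) + 6 y\right) = 5 - \left(\left(-3 + h\right) + 6 y\right) = 5 - \left(-3 + h + 6 y\right) = 8 - h - 6 y$)
$x{\left(q{\left(-21 \right)},483 \right)} - 340734 = \left(8 - 483 - 6 \cdot 16 \left(-21\right)^{2}\right) - 340734 = \left(8 - 483 - 6 \cdot 16 \cdot 441\right) - 340734 = \left(8 - 483 - 42336\right) - 340734 = -42811 - 340734 = -383545$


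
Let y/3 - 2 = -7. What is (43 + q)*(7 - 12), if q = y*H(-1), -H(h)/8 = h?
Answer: 385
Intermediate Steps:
H(h) = -8*h
y = -15 (y = 6 + 3*(-7) = 6 - 21 = -15)
q = -120 (q = -(-120)*(-1) = -15*8 = -120)
(43 + q)*(7 - 12) = (43 - 120)*(7 - 12) = -77*(-5) = 385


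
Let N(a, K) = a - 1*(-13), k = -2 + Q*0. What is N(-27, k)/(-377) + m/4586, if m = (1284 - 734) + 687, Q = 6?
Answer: 530553/1728922 ≈ 0.30687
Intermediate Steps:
m = 1237 (m = 550 + 687 = 1237)
k = -2 (k = -2 + 6*0 = -2 + 0 = -2)
N(a, K) = 13 + a (N(a, K) = a + 13 = 13 + a)
N(-27, k)/(-377) + m/4586 = (13 - 27)/(-377) + 1237/4586 = -14*(-1/377) + 1237*(1/4586) = 14/377 + 1237/4586 = 530553/1728922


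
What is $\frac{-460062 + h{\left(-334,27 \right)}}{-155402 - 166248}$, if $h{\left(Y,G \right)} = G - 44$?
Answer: $\frac{460079}{321650} \approx 1.4304$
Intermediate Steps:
$h{\left(Y,G \right)} = -44 + G$ ($h{\left(Y,G \right)} = G - 44 = -44 + G$)
$\frac{-460062 + h{\left(-334,27 \right)}}{-155402 - 166248} = \frac{-460062 + \left(-44 + 27\right)}{-155402 - 166248} = \frac{-460062 - 17}{-321650} = \left(-460079\right) \left(- \frac{1}{321650}\right) = \frac{460079}{321650}$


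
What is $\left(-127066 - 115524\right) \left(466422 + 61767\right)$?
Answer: $-128133369510$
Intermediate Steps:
$\left(-127066 - 115524\right) \left(466422 + 61767\right) = \left(-242590\right) 528189 = -128133369510$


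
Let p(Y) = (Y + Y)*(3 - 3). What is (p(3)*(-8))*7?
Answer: 0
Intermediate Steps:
p(Y) = 0 (p(Y) = (2*Y)*0 = 0)
(p(3)*(-8))*7 = (0*(-8))*7 = 0*7 = 0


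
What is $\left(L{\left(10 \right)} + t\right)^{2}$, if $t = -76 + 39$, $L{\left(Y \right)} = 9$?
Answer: $784$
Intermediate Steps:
$t = -37$
$\left(L{\left(10 \right)} + t\right)^{2} = \left(9 - 37\right)^{2} = \left(-28\right)^{2} = 784$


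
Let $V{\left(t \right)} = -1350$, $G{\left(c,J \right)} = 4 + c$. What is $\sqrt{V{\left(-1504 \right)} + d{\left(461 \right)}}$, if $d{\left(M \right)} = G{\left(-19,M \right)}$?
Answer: $i \sqrt{1365} \approx 36.946 i$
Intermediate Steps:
$d{\left(M \right)} = -15$ ($d{\left(M \right)} = 4 - 19 = -15$)
$\sqrt{V{\left(-1504 \right)} + d{\left(461 \right)}} = \sqrt{-1350 - 15} = \sqrt{-1365} = i \sqrt{1365}$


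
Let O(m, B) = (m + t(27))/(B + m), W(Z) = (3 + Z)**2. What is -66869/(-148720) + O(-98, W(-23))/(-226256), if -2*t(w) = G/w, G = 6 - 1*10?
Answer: 350472834793/779466626640 ≈ 0.44963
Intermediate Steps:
G = -4 (G = 6 - 10 = -4)
t(w) = 2/w (t(w) = -(-2)/w = 2/w)
O(m, B) = (2/27 + m)/(B + m) (O(m, B) = (m + 2/27)/(B + m) = (2/27 + m)/(B + m))
-66869/(-148720) + O(-98, W(-23))/(-226256) = -66869/(-148720) + ((2/27 - 98)/((3 - 23)**2 - 98))/(-226256) = -66869*(-1/148720) + (-2644/27/((-20)**2 - 98))*(-1/226256) = 6079/13520 + (-2644/27/(400 - 98))*(-1/226256) = 6079/13520 + (-2644/27/302)*(-1/226256) = 6079/13520 + ((1/302)*(-2644/27))*(-1/226256) = 6079/13520 - 1322/4077*(-1/226256) = 6079/13520 + 661/461222856 = 350472834793/779466626640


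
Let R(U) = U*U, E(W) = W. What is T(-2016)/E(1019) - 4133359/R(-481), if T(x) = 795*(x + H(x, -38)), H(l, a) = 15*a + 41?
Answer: -472318820096/235756859 ≈ -2003.4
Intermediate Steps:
H(l, a) = 41 + 15*a
T(x) = -420555 + 795*x (T(x) = 795*(x + (41 + 15*(-38))) = 795*(x + (41 - 570)) = 795*(x - 529) = 795*(-529 + x) = -420555 + 795*x)
R(U) = U²
T(-2016)/E(1019) - 4133359/R(-481) = (-420555 + 795*(-2016))/1019 - 4133359/((-481)²) = (-420555 - 1602720)*(1/1019) - 4133359/231361 = -2023275*1/1019 - 4133359*1/231361 = -2023275/1019 - 4133359/231361 = -472318820096/235756859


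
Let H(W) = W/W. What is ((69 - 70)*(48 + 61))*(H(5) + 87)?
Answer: -9592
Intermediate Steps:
H(W) = 1
((69 - 70)*(48 + 61))*(H(5) + 87) = ((69 - 70)*(48 + 61))*(1 + 87) = -1*109*88 = -109*88 = -9592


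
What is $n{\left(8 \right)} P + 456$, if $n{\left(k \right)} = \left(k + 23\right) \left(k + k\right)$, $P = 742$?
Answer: $368488$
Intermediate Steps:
$n{\left(k \right)} = 2 k \left(23 + k\right)$ ($n{\left(k \right)} = \left(23 + k\right) 2 k = 2 k \left(23 + k\right)$)
$n{\left(8 \right)} P + 456 = 2 \cdot 8 \left(23 + 8\right) 742 + 456 = 2 \cdot 8 \cdot 31 \cdot 742 + 456 = 496 \cdot 742 + 456 = 368032 + 456 = 368488$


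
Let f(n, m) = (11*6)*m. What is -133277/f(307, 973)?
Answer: -133277/64218 ≈ -2.0754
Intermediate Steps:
f(n, m) = 66*m
-133277/f(307, 973) = -133277/(66*973) = -133277/64218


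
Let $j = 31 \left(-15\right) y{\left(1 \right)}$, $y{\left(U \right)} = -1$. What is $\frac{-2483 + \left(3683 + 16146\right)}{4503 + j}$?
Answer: $\frac{2891}{828} \approx 3.4915$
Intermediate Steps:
$j = 465$ ($j = 31 \left(-15\right) \left(-1\right) = \left(-465\right) \left(-1\right) = 465$)
$\frac{-2483 + \left(3683 + 16146\right)}{4503 + j} = \frac{-2483 + \left(3683 + 16146\right)}{4503 + 465} = \frac{-2483 + 19829}{4968} = 17346 \cdot \frac{1}{4968} = \frac{2891}{828}$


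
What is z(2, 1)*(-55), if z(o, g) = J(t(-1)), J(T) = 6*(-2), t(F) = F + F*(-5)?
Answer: 660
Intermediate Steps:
t(F) = -4*F (t(F) = F - 5*F = -4*F)
J(T) = -12
z(o, g) = -12
z(2, 1)*(-55) = -12*(-55) = 660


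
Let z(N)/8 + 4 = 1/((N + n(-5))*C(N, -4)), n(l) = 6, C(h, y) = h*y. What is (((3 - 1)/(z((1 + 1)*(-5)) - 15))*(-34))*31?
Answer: 42160/941 ≈ 44.803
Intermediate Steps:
z(N) = -32 - 2/(N*(6 + N)) (z(N) = -32 + 8*(1/((N + 6)*((N*(-4))))) = -32 + 8*(1/((6 + N)*((-4*N)))) = -32 + 8*((-1/(4*N))/(6 + N)) = -32 + 8*(-1/(4*N*(6 + N))) = -32 - 2/(N*(6 + N)))
(((3 - 1)/(z((1 + 1)*(-5)) - 15))*(-34))*31 = (((3 - 1)/(2*(-1 - 96*(1 + 1)*(-5) - 16*25*(1 + 1)**2)/((((1 + 1)*(-5)))*(6 + (1 + 1)*(-5))) - 15))*(-34))*31 = ((2/(2*(-1 - 192*(-5) - 16*(2*(-5))**2)/(((2*(-5)))*(6 + 2*(-5))) - 15))*(-34))*31 = ((2/(2*(-1 - 96*(-10) - 16*(-10)**2)/(-10*(6 - 10)) - 15))*(-34))*31 = ((2/(2*(-1/10)*(-1 + 960 - 16*100)/(-4) - 15))*(-34))*31 = ((2/(2*(-1/10)*(-1/4)*(-1 + 960 - 1600) - 15))*(-34))*31 = ((2/(2*(-1/10)*(-1/4)*(-641) - 15))*(-34))*31 = ((2/(-641/20 - 15))*(-34))*31 = ((2/(-941/20))*(-34))*31 = ((2*(-20/941))*(-34))*31 = -40/941*(-34)*31 = (1360/941)*31 = 42160/941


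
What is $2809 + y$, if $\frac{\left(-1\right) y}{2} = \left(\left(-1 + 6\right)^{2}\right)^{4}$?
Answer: $-778441$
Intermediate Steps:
$y = -781250$ ($y = - 2 \left(\left(-1 + 6\right)^{2}\right)^{4} = - 2 \left(5^{2}\right)^{4} = - 2 \cdot 25^{4} = \left(-2\right) 390625 = -781250$)
$2809 + y = 2809 - 781250 = -778441$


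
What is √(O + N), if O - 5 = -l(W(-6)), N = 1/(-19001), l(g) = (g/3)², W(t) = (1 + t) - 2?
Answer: I*√1444323013/57003 ≈ 0.66671*I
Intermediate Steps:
W(t) = -1 + t
l(g) = g²/9 (l(g) = (g*(⅓))² = (g/3)² = g²/9)
N = -1/19001 ≈ -5.2629e-5
O = -4/9 (O = 5 - (-1 - 6)²/9 = 5 - (-7)²/9 = 5 - 49/9 = -4/9 ≈ -0.44444)
√(O + N) = √(-4/9 - 1/19001) = √(-76013/171009) = I*√1444323013/57003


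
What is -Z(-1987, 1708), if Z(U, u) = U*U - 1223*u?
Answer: -1859285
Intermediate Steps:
Z(U, u) = U² - 1223*u
-Z(-1987, 1708) = -((-1987)² - 1223*1708) = -(3948169 - 2088884) = -1*1859285 = -1859285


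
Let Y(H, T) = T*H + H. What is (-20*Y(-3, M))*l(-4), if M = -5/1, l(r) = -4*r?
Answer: -3840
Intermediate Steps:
M = -5 (M = -5*1 = -5)
Y(H, T) = H + H*T (Y(H, T) = H*T + H = H + H*T)
(-20*Y(-3, M))*l(-4) = (-(-60)*(1 - 5))*(-4*(-4)) = -(-60)*(-4)*16 = -20*12*16 = -240*16 = -3840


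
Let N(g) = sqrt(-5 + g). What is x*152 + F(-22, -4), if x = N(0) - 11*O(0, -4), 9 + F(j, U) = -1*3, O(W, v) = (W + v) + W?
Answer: 6676 + 152*I*sqrt(5) ≈ 6676.0 + 339.88*I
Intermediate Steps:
O(W, v) = v + 2*W
F(j, U) = -12 (F(j, U) = -9 - 1*3 = -9 - 3 = -12)
x = 44 + I*sqrt(5) (x = sqrt(-5 + 0) - 11*(-4 + 2*0) = sqrt(-5) - 11*(-4 + 0) = I*sqrt(5) - 11*(-4) = I*sqrt(5) + 44 = 44 + I*sqrt(5) ≈ 44.0 + 2.2361*I)
x*152 + F(-22, -4) = (44 + I*sqrt(5))*152 - 12 = (6688 + 152*I*sqrt(5)) - 12 = 6676 + 152*I*sqrt(5)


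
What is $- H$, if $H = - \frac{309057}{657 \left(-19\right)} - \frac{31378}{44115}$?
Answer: $- \frac{490457703}{20395835} \approx -24.047$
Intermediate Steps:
$H = \frac{490457703}{20395835}$ ($H = - \frac{309057}{-12483} - \frac{31378}{44115} = \left(-309057\right) \left(- \frac{1}{12483}\right) - \frac{31378}{44115} = \frac{103019}{4161} - \frac{31378}{44115} = \frac{490457703}{20395835} \approx 24.047$)
$- H = \left(-1\right) \frac{490457703}{20395835} = - \frac{490457703}{20395835}$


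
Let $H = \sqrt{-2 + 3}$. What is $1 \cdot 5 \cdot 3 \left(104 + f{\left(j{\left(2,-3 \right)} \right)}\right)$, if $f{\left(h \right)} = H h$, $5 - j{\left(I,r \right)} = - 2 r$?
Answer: $1545$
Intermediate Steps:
$j{\left(I,r \right)} = 5 + 2 r$ ($j{\left(I,r \right)} = 5 - - 2 r = 5 + 2 r$)
$H = 1$ ($H = \sqrt{1} = 1$)
$f{\left(h \right)} = h$ ($f{\left(h \right)} = 1 h = h$)
$1 \cdot 5 \cdot 3 \left(104 + f{\left(j{\left(2,-3 \right)} \right)}\right) = 1 \cdot 5 \cdot 3 \left(104 + \left(5 + 2 \left(-3\right)\right)\right) = 5 \cdot 3 \left(104 + \left(5 - 6\right)\right) = 15 \left(104 - 1\right) = 15 \cdot 103 = 1545$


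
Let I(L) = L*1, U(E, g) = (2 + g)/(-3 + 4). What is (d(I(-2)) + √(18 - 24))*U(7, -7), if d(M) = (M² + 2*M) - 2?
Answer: 10 - 5*I*√6 ≈ 10.0 - 12.247*I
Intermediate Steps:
U(E, g) = 2 + g (U(E, g) = (2 + g)/1 = (2 + g)*1 = 2 + g)
I(L) = L
d(M) = -2 + M² + 2*M
(d(I(-2)) + √(18 - 24))*U(7, -7) = ((-2 + (-2)² + 2*(-2)) + √(18 - 24))*(2 - 7) = ((-2 + 4 - 4) + √(-6))*(-5) = (-2 + I*√6)*(-5) = 10 - 5*I*√6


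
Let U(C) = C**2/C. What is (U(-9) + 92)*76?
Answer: 6308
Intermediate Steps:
U(C) = C
(U(-9) + 92)*76 = (-9 + 92)*76 = 83*76 = 6308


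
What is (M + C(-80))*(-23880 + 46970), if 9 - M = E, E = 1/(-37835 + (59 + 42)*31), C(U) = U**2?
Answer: 2567815082665/17352 ≈ 1.4798e+8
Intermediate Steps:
E = -1/34704 (E = 1/(-37835 + 101*31) = 1/(-37835 + 3131) = 1/(-34704) = -1/34704 ≈ -2.8815e-5)
M = 312337/34704 (M = 9 - 1*(-1/34704) = 9 + 1/34704 = 312337/34704 ≈ 9.0000)
(M + C(-80))*(-23880 + 46970) = (312337/34704 + (-80)**2)*(-23880 + 46970) = (312337/34704 + 6400)*23090 = (222417937/34704)*23090 = 2567815082665/17352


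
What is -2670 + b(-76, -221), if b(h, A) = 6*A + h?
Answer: -4072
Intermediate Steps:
b(h, A) = h + 6*A
-2670 + b(-76, -221) = -2670 + (-76 + 6*(-221)) = -2670 + (-76 - 1326) = -2670 - 1402 = -4072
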